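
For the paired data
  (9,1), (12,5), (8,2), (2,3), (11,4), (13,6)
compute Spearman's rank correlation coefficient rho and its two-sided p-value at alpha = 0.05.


Step 1: Rank x and y separately (midranks; no ties here).
rank(x): 9->3, 12->5, 8->2, 2->1, 11->4, 13->6
rank(y): 1->1, 5->5, 2->2, 3->3, 4->4, 6->6
Step 2: d_i = R_x(i) - R_y(i); compute d_i^2.
  (3-1)^2=4, (5-5)^2=0, (2-2)^2=0, (1-3)^2=4, (4-4)^2=0, (6-6)^2=0
sum(d^2) = 8.
Step 3: rho = 1 - 6*8 / (6*(6^2 - 1)) = 1 - 48/210 = 0.771429.
Step 4: Under H0, t = rho * sqrt((n-2)/(1-rho^2)) = 2.4247 ~ t(4).
Step 5: Two-sided p-value from the t-distribution with 4 df = 0.072397.
Step 6: alpha = 0.05. fail to reject H0.

rho = 0.7714, p = 0.072397, fail to reject H0 at alpha = 0.05.


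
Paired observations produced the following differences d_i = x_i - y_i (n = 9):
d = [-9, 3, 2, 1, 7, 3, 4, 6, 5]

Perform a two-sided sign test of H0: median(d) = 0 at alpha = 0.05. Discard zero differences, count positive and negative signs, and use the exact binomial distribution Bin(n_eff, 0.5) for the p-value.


Step 1: Discard zero differences. Original n = 9; n_eff = number of nonzero differences = 9.
Nonzero differences (with sign): -9, +3, +2, +1, +7, +3, +4, +6, +5
Step 2: Count signs: positive = 8, negative = 1.
Step 3: Under H0: P(positive) = 0.5, so the number of positives S ~ Bin(9, 0.5).
Step 4: Two-sided exact p-value = sum of Bin(9,0.5) probabilities at or below the observed probability = 0.039062.
Step 5: alpha = 0.05. reject H0.

n_eff = 9, pos = 8, neg = 1, p = 0.039062, reject H0.


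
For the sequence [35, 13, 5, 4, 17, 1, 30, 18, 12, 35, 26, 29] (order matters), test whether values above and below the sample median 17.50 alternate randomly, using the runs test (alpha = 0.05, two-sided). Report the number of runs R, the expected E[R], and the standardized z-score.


Step 1: Compute median = 17.50; label A = above, B = below.
Labels in order: ABBBBBAABAAA  (n_A = 6, n_B = 6)
Step 2: Count runs R = 5.
Step 3: Under H0 (random ordering), E[R] = 2*n_A*n_B/(n_A+n_B) + 1 = 2*6*6/12 + 1 = 7.0000.
        Var[R] = 2*n_A*n_B*(2*n_A*n_B - n_A - n_B) / ((n_A+n_B)^2 * (n_A+n_B-1)) = 4320/1584 = 2.7273.
        SD[R] = 1.6514.
Step 4: Continuity-corrected z = (R + 0.5 - E[R]) / SD[R] = (5 + 0.5 - 7.0000) / 1.6514 = -0.9083.
Step 5: Two-sided p-value via normal approximation = 2*(1 - Phi(|z|)) = 0.363722.
Step 6: alpha = 0.05. fail to reject H0.

R = 5, z = -0.9083, p = 0.363722, fail to reject H0.


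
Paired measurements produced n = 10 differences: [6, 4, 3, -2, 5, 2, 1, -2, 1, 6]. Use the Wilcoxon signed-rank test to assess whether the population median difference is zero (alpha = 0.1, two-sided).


Step 1: Drop any zero differences (none here) and take |d_i|.
|d| = [6, 4, 3, 2, 5, 2, 1, 2, 1, 6]
Step 2: Midrank |d_i| (ties get averaged ranks).
ranks: |6|->9.5, |4|->7, |3|->6, |2|->4, |5|->8, |2|->4, |1|->1.5, |2|->4, |1|->1.5, |6|->9.5
Step 3: Attach original signs; sum ranks with positive sign and with negative sign.
W+ = 9.5 + 7 + 6 + 8 + 4 + 1.5 + 1.5 + 9.5 = 47
W- = 4 + 4 = 8
(Check: W+ + W- = 55 should equal n(n+1)/2 = 55.)
Step 4: Test statistic W = min(W+, W-) = 8.
Step 5: Ties in |d|, so use the tie-corrected normal approximation.
        E[W] = n(n+1)/4 = 10*11/4 = 27.5.
        Tie groups: |d|=1 (t=2), |d|=2 (t=3), |d|=6 (t=2); sum(t^3 - t) = 36.
        Var[W] = n(n+1)(2n+1)/24 - sum(t^3-t)/48 = 2310/24 - 36/48 = 95.5.
        z = (W - E[W]) / sqrt(Var[W]) = (8 - 27.5) / 9.7724 = -1.9954.
        Two-sided p = 2*Phi(z) = 0.045998.
Step 6: alpha = 0.1. reject H0.

W+ = 47, W- = 8, W = min = 8, p = 0.045998, reject H0.


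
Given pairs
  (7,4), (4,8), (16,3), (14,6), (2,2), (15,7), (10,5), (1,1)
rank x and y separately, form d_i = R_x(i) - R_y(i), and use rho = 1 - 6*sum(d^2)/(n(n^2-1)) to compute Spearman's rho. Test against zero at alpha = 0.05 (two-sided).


Step 1: Rank x and y separately (midranks; no ties here).
rank(x): 7->4, 4->3, 16->8, 14->6, 2->2, 15->7, 10->5, 1->1
rank(y): 4->4, 8->8, 3->3, 6->6, 2->2, 7->7, 5->5, 1->1
Step 2: d_i = R_x(i) - R_y(i); compute d_i^2.
  (4-4)^2=0, (3-8)^2=25, (8-3)^2=25, (6-6)^2=0, (2-2)^2=0, (7-7)^2=0, (5-5)^2=0, (1-1)^2=0
sum(d^2) = 50.
Step 3: rho = 1 - 6*50 / (8*(8^2 - 1)) = 1 - 300/504 = 0.404762.
Step 4: Under H0, t = rho * sqrt((n-2)/(1-rho^2)) = 1.0842 ~ t(6).
Step 5: Two-sided p-value from the t-distribution with 6 df = 0.319889.
Step 6: alpha = 0.05. fail to reject H0.

rho = 0.4048, p = 0.319889, fail to reject H0 at alpha = 0.05.


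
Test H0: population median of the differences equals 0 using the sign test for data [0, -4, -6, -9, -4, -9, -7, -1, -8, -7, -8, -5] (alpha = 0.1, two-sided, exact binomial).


Step 1: Discard zero differences. Original n = 12; n_eff = number of nonzero differences = 11.
Nonzero differences (with sign): -4, -6, -9, -4, -9, -7, -1, -8, -7, -8, -5
Step 2: Count signs: positive = 0, negative = 11.
Step 3: Under H0: P(positive) = 0.5, so the number of positives S ~ Bin(11, 0.5).
Step 4: Two-sided exact p-value = sum of Bin(11,0.5) probabilities at or below the observed probability = 0.000977.
Step 5: alpha = 0.1. reject H0.

n_eff = 11, pos = 0, neg = 11, p = 0.000977, reject H0.


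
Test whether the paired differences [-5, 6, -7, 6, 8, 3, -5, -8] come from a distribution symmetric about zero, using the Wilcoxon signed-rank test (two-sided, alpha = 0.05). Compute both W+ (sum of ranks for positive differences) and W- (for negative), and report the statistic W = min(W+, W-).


Step 1: Drop any zero differences (none here) and take |d_i|.
|d| = [5, 6, 7, 6, 8, 3, 5, 8]
Step 2: Midrank |d_i| (ties get averaged ranks).
ranks: |5|->2.5, |6|->4.5, |7|->6, |6|->4.5, |8|->7.5, |3|->1, |5|->2.5, |8|->7.5
Step 3: Attach original signs; sum ranks with positive sign and with negative sign.
W+ = 4.5 + 4.5 + 7.5 + 1 = 17.5
W- = 2.5 + 6 + 2.5 + 7.5 = 18.5
(Check: W+ + W- = 36 should equal n(n+1)/2 = 36.)
Step 4: Test statistic W = min(W+, W-) = 17.5.
Step 5: Ties in |d|, so use the tie-corrected normal approximation.
        E[W] = n(n+1)/4 = 8*9/4 = 18.
        Tie groups: |d|=5 (t=2), |d|=6 (t=2), |d|=8 (t=2); sum(t^3 - t) = 18.
        Var[W] = n(n+1)(2n+1)/24 - sum(t^3-t)/48 = 1224/24 - 18/48 = 50.625.
        z = (W - E[W]) / sqrt(Var[W]) = (17.5 - 18) / 7.1151 = -0.0703.
        Two-sided p = 2*Phi(z) = 0.943977.
Step 6: alpha = 0.05. fail to reject H0.

W+ = 17.5, W- = 18.5, W = min = 17.5, p = 0.943977, fail to reject H0.


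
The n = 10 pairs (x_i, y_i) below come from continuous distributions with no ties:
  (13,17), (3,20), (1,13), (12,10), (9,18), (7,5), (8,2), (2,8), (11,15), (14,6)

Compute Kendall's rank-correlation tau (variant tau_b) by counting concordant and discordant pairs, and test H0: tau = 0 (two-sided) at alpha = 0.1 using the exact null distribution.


Step 1: Enumerate the 45 unordered pairs (i,j) with i<j and classify each by sign(x_j-x_i) * sign(y_j-y_i).
  (1,2):dx=-10,dy=+3->D; (1,3):dx=-12,dy=-4->C; (1,4):dx=-1,dy=-7->C; (1,5):dx=-4,dy=+1->D
  (1,6):dx=-6,dy=-12->C; (1,7):dx=-5,dy=-15->C; (1,8):dx=-11,dy=-9->C; (1,9):dx=-2,dy=-2->C
  (1,10):dx=+1,dy=-11->D; (2,3):dx=-2,dy=-7->C; (2,4):dx=+9,dy=-10->D; (2,5):dx=+6,dy=-2->D
  (2,6):dx=+4,dy=-15->D; (2,7):dx=+5,dy=-18->D; (2,8):dx=-1,dy=-12->C; (2,9):dx=+8,dy=-5->D
  (2,10):dx=+11,dy=-14->D; (3,4):dx=+11,dy=-3->D; (3,5):dx=+8,dy=+5->C; (3,6):dx=+6,dy=-8->D
  (3,7):dx=+7,dy=-11->D; (3,8):dx=+1,dy=-5->D; (3,9):dx=+10,dy=+2->C; (3,10):dx=+13,dy=-7->D
  (4,5):dx=-3,dy=+8->D; (4,6):dx=-5,dy=-5->C; (4,7):dx=-4,dy=-8->C; (4,8):dx=-10,dy=-2->C
  (4,9):dx=-1,dy=+5->D; (4,10):dx=+2,dy=-4->D; (5,6):dx=-2,dy=-13->C; (5,7):dx=-1,dy=-16->C
  (5,8):dx=-7,dy=-10->C; (5,9):dx=+2,dy=-3->D; (5,10):dx=+5,dy=-12->D; (6,7):dx=+1,dy=-3->D
  (6,8):dx=-5,dy=+3->D; (6,9):dx=+4,dy=+10->C; (6,10):dx=+7,dy=+1->C; (7,8):dx=-6,dy=+6->D
  (7,9):dx=+3,dy=+13->C; (7,10):dx=+6,dy=+4->C; (8,9):dx=+9,dy=+7->C; (8,10):dx=+12,dy=-2->D
  (9,10):dx=+3,dy=-9->D
Step 2: C = 21, D = 24, total pairs = 45.
Step 3: tau = (C - D)/(n(n-1)/2) = (21 - 24)/45 = -0.066667.
Step 4: Exact two-sided p-value (enumerate n! = 3628800 permutations of y under H0): p = 0.861801.
Step 5: alpha = 0.1. fail to reject H0.

tau_b = -0.0667 (C=21, D=24), p = 0.861801, fail to reject H0.


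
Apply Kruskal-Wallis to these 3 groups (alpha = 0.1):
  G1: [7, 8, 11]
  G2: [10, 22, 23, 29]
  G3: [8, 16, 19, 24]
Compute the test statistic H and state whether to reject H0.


Step 1: Combine all N = 11 observations and assign midranks.
sorted (value, group, rank): (7,G1,1), (8,G1,2.5), (8,G3,2.5), (10,G2,4), (11,G1,5), (16,G3,6), (19,G3,7), (22,G2,8), (23,G2,9), (24,G3,10), (29,G2,11)
Step 2: Sum ranks within each group.
R_1 = 8.5 (n_1 = 3)
R_2 = 32 (n_2 = 4)
R_3 = 25.5 (n_3 = 4)
Step 3: H = 12/(N(N+1)) * sum(R_i^2/n_i) - 3(N+1)
     = 12/(11*12) * (8.5^2/3 + 32^2/4 + 25.5^2/4) - 3*12
     = 0.090909 * 442.646 - 36
     = 4.240530.
Step 4: Ties present; correction factor C = 1 - 6/(11^3 - 11) = 0.995455. Corrected H = 4.240530 / 0.995455 = 4.259893.
Step 5: Under H0, H ~ chi^2(2); p-value = 0.118844.
Step 6: alpha = 0.1. fail to reject H0.

H = 4.2599, df = 2, p = 0.118844, fail to reject H0.


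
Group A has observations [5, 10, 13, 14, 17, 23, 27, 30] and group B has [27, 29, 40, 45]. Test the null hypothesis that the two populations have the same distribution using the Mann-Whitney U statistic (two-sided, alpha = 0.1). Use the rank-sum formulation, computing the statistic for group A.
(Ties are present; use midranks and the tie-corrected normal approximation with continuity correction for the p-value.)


Step 1: Combine and sort all 12 observations; assign midranks.
sorted (value, group): (5,X), (10,X), (13,X), (14,X), (17,X), (23,X), (27,X), (27,Y), (29,Y), (30,X), (40,Y), (45,Y)
ranks: 5->1, 10->2, 13->3, 14->4, 17->5, 23->6, 27->7.5, 27->7.5, 29->9, 30->10, 40->11, 45->12
Step 2: Rank sum for X: R1 = 1 + 2 + 3 + 4 + 5 + 6 + 7.5 + 10 = 38.5.
Step 3: U_X = R1 - n1(n1+1)/2 = 38.5 - 8*9/2 = 38.5 - 36 = 2.5.
       U_Y = n1*n2 - U_X = 32 - 2.5 = 29.5.
Step 4: Ties are present, so use the tie-corrected normal approximation (with continuity correction) for the p-value.
Step 5: p-value = 0.026980; compare to alpha = 0.1. reject H0.

U_X = 2.5, p = 0.026980, reject H0 at alpha = 0.1.


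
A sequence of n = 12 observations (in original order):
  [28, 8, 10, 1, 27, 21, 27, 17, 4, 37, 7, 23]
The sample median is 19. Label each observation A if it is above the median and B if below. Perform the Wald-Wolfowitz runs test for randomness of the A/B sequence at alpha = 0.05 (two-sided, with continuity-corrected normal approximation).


Step 1: Compute median = 19; label A = above, B = below.
Labels in order: ABBBAAABBABA  (n_A = 6, n_B = 6)
Step 2: Count runs R = 7.
Step 3: Under H0 (random ordering), E[R] = 2*n_A*n_B/(n_A+n_B) + 1 = 2*6*6/12 + 1 = 7.0000.
        Var[R] = 2*n_A*n_B*(2*n_A*n_B - n_A - n_B) / ((n_A+n_B)^2 * (n_A+n_B-1)) = 4320/1584 = 2.7273.
        SD[R] = 1.6514.
Step 4: R = E[R], so z = 0 with no continuity correction.
Step 5: Two-sided p-value via normal approximation = 2*(1 - Phi(|z|)) = 1.000000.
Step 6: alpha = 0.05. fail to reject H0.

R = 7, z = 0.0000, p = 1.000000, fail to reject H0.


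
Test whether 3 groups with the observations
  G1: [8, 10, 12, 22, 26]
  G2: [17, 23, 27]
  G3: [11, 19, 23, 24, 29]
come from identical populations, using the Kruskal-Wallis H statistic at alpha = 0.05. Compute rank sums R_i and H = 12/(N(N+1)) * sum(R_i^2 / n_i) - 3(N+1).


Step 1: Combine all N = 13 observations and assign midranks.
sorted (value, group, rank): (8,G1,1), (10,G1,2), (11,G3,3), (12,G1,4), (17,G2,5), (19,G3,6), (22,G1,7), (23,G2,8.5), (23,G3,8.5), (24,G3,10), (26,G1,11), (27,G2,12), (29,G3,13)
Step 2: Sum ranks within each group.
R_1 = 25 (n_1 = 5)
R_2 = 25.5 (n_2 = 3)
R_3 = 40.5 (n_3 = 5)
Step 3: H = 12/(N(N+1)) * sum(R_i^2/n_i) - 3(N+1)
     = 12/(13*14) * (25^2/5 + 25.5^2/3 + 40.5^2/5) - 3*14
     = 0.065934 * 669.8 - 42
     = 2.162637.
Step 4: Ties present; correction factor C = 1 - 6/(13^3 - 13) = 0.997253. Corrected H = 2.162637 / 0.997253 = 2.168595.
Step 5: Under H0, H ~ chi^2(2); p-value = 0.338139.
Step 6: alpha = 0.05. fail to reject H0.

H = 2.1686, df = 2, p = 0.338139, fail to reject H0.


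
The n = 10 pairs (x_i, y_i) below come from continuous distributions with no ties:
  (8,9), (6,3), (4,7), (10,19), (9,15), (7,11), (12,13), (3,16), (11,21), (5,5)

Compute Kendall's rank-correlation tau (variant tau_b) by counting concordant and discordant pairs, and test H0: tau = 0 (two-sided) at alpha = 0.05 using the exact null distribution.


Step 1: Enumerate the 45 unordered pairs (i,j) with i<j and classify each by sign(x_j-x_i) * sign(y_j-y_i).
  (1,2):dx=-2,dy=-6->C; (1,3):dx=-4,dy=-2->C; (1,4):dx=+2,dy=+10->C; (1,5):dx=+1,dy=+6->C
  (1,6):dx=-1,dy=+2->D; (1,7):dx=+4,dy=+4->C; (1,8):dx=-5,dy=+7->D; (1,9):dx=+3,dy=+12->C
  (1,10):dx=-3,dy=-4->C; (2,3):dx=-2,dy=+4->D; (2,4):dx=+4,dy=+16->C; (2,5):dx=+3,dy=+12->C
  (2,6):dx=+1,dy=+8->C; (2,7):dx=+6,dy=+10->C; (2,8):dx=-3,dy=+13->D; (2,9):dx=+5,dy=+18->C
  (2,10):dx=-1,dy=+2->D; (3,4):dx=+6,dy=+12->C; (3,5):dx=+5,dy=+8->C; (3,6):dx=+3,dy=+4->C
  (3,7):dx=+8,dy=+6->C; (3,8):dx=-1,dy=+9->D; (3,9):dx=+7,dy=+14->C; (3,10):dx=+1,dy=-2->D
  (4,5):dx=-1,dy=-4->C; (4,6):dx=-3,dy=-8->C; (4,7):dx=+2,dy=-6->D; (4,8):dx=-7,dy=-3->C
  (4,9):dx=+1,dy=+2->C; (4,10):dx=-5,dy=-14->C; (5,6):dx=-2,dy=-4->C; (5,7):dx=+3,dy=-2->D
  (5,8):dx=-6,dy=+1->D; (5,9):dx=+2,dy=+6->C; (5,10):dx=-4,dy=-10->C; (6,7):dx=+5,dy=+2->C
  (6,8):dx=-4,dy=+5->D; (6,9):dx=+4,dy=+10->C; (6,10):dx=-2,dy=-6->C; (7,8):dx=-9,dy=+3->D
  (7,9):dx=-1,dy=+8->D; (7,10):dx=-7,dy=-8->C; (8,9):dx=+8,dy=+5->C; (8,10):dx=+2,dy=-11->D
  (9,10):dx=-6,dy=-16->C
Step 2: C = 31, D = 14, total pairs = 45.
Step 3: tau = (C - D)/(n(n-1)/2) = (31 - 14)/45 = 0.377778.
Step 4: Exact two-sided p-value (enumerate n! = 3628800 permutations of y under H0): p = 0.155742.
Step 5: alpha = 0.05. fail to reject H0.

tau_b = 0.3778 (C=31, D=14), p = 0.155742, fail to reject H0.


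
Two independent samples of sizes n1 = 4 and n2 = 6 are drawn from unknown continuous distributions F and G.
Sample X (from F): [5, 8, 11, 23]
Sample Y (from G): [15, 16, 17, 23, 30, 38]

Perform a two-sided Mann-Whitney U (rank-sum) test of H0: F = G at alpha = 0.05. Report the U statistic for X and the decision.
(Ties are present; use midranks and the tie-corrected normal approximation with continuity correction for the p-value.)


Step 1: Combine and sort all 10 observations; assign midranks.
sorted (value, group): (5,X), (8,X), (11,X), (15,Y), (16,Y), (17,Y), (23,X), (23,Y), (30,Y), (38,Y)
ranks: 5->1, 8->2, 11->3, 15->4, 16->5, 17->6, 23->7.5, 23->7.5, 30->9, 38->10
Step 2: Rank sum for X: R1 = 1 + 2 + 3 + 7.5 = 13.5.
Step 3: U_X = R1 - n1(n1+1)/2 = 13.5 - 4*5/2 = 13.5 - 10 = 3.5.
       U_Y = n1*n2 - U_X = 24 - 3.5 = 20.5.
Step 4: Ties are present, so use the tie-corrected normal approximation (with continuity correction) for the p-value.
Step 5: p-value = 0.087118; compare to alpha = 0.05. fail to reject H0.

U_X = 3.5, p = 0.087118, fail to reject H0 at alpha = 0.05.


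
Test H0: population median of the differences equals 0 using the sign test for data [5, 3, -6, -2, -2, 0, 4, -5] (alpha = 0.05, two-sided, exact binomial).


Step 1: Discard zero differences. Original n = 8; n_eff = number of nonzero differences = 7.
Nonzero differences (with sign): +5, +3, -6, -2, -2, +4, -5
Step 2: Count signs: positive = 3, negative = 4.
Step 3: Under H0: P(positive) = 0.5, so the number of positives S ~ Bin(7, 0.5).
Step 4: Two-sided exact p-value = sum of Bin(7,0.5) probabilities at or below the observed probability = 1.000000.
Step 5: alpha = 0.05. fail to reject H0.

n_eff = 7, pos = 3, neg = 4, p = 1.000000, fail to reject H0.


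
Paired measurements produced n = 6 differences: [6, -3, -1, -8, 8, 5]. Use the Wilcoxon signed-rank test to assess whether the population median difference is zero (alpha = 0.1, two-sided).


Step 1: Drop any zero differences (none here) and take |d_i|.
|d| = [6, 3, 1, 8, 8, 5]
Step 2: Midrank |d_i| (ties get averaged ranks).
ranks: |6|->4, |3|->2, |1|->1, |8|->5.5, |8|->5.5, |5|->3
Step 3: Attach original signs; sum ranks with positive sign and with negative sign.
W+ = 4 + 5.5 + 3 = 12.5
W- = 2 + 1 + 5.5 = 8.5
(Check: W+ + W- = 21 should equal n(n+1)/2 = 21.)
Step 4: Test statistic W = min(W+, W-) = 8.5.
Step 5: Ties in |d|, so use the tie-corrected normal approximation.
        E[W] = n(n+1)/4 = 6*7/4 = 10.5.
        Tie groups: |d|=8 (t=2); sum(t^3 - t) = 6.
        Var[W] = n(n+1)(2n+1)/24 - sum(t^3-t)/48 = 546/24 - 6/48 = 22.625.
        z = (W - E[W]) / sqrt(Var[W]) = (8.5 - 10.5) / 4.7566 = -0.4205.
        Two-sided p = 2*Phi(z) = 0.674142.
Step 6: alpha = 0.1. fail to reject H0.

W+ = 12.5, W- = 8.5, W = min = 8.5, p = 0.674142, fail to reject H0.


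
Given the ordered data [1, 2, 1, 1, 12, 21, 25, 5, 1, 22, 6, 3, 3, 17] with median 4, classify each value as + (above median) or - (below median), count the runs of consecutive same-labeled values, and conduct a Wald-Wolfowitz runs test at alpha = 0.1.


Step 1: Compute median = 4; label A = above, B = below.
Labels in order: BBBBAAAABAABBA  (n_A = 7, n_B = 7)
Step 2: Count runs R = 6.
Step 3: Under H0 (random ordering), E[R] = 2*n_A*n_B/(n_A+n_B) + 1 = 2*7*7/14 + 1 = 8.0000.
        Var[R] = 2*n_A*n_B*(2*n_A*n_B - n_A - n_B) / ((n_A+n_B)^2 * (n_A+n_B-1)) = 8232/2548 = 3.2308.
        SD[R] = 1.7974.
Step 4: Continuity-corrected z = (R + 0.5 - E[R]) / SD[R] = (6 + 0.5 - 8.0000) / 1.7974 = -0.8345.
Step 5: Two-sided p-value via normal approximation = 2*(1 - Phi(|z|)) = 0.403986.
Step 6: alpha = 0.1. fail to reject H0.

R = 6, z = -0.8345, p = 0.403986, fail to reject H0.


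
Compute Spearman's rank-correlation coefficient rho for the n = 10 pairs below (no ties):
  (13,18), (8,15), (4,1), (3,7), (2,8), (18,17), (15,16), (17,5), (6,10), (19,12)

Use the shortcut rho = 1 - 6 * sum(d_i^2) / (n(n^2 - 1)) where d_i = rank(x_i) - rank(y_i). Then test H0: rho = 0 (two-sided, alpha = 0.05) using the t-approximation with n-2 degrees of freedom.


Step 1: Rank x and y separately (midranks; no ties here).
rank(x): 13->6, 8->5, 4->3, 3->2, 2->1, 18->9, 15->7, 17->8, 6->4, 19->10
rank(y): 18->10, 15->7, 1->1, 7->3, 8->4, 17->9, 16->8, 5->2, 10->5, 12->6
Step 2: d_i = R_x(i) - R_y(i); compute d_i^2.
  (6-10)^2=16, (5-7)^2=4, (3-1)^2=4, (2-3)^2=1, (1-4)^2=9, (9-9)^2=0, (7-8)^2=1, (8-2)^2=36, (4-5)^2=1, (10-6)^2=16
sum(d^2) = 88.
Step 3: rho = 1 - 6*88 / (10*(10^2 - 1)) = 1 - 528/990 = 0.466667.
Step 4: Under H0, t = rho * sqrt((n-2)/(1-rho^2)) = 1.4924 ~ t(8).
Step 5: Two-sided p-value from the t-distribution with 8 df = 0.173939.
Step 6: alpha = 0.05. fail to reject H0.

rho = 0.4667, p = 0.173939, fail to reject H0 at alpha = 0.05.


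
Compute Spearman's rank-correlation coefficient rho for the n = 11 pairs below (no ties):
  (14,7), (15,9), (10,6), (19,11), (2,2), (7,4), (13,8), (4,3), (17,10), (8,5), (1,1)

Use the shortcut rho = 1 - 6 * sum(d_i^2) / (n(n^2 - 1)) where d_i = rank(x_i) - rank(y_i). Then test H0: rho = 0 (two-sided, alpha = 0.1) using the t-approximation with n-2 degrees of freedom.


Step 1: Rank x and y separately (midranks; no ties here).
rank(x): 14->8, 15->9, 10->6, 19->11, 2->2, 7->4, 13->7, 4->3, 17->10, 8->5, 1->1
rank(y): 7->7, 9->9, 6->6, 11->11, 2->2, 4->4, 8->8, 3->3, 10->10, 5->5, 1->1
Step 2: d_i = R_x(i) - R_y(i); compute d_i^2.
  (8-7)^2=1, (9-9)^2=0, (6-6)^2=0, (11-11)^2=0, (2-2)^2=0, (4-4)^2=0, (7-8)^2=1, (3-3)^2=0, (10-10)^2=0, (5-5)^2=0, (1-1)^2=0
sum(d^2) = 2.
Step 3: rho = 1 - 6*2 / (11*(11^2 - 1)) = 1 - 12/1320 = 0.990909.
Step 4: Under H0, t = rho * sqrt((n-2)/(1-rho^2)) = 22.0966 ~ t(9).
Step 5: Two-sided p-value from the t-distribution with 9 df = 0.000000.
Step 6: alpha = 0.1. reject H0.

rho = 0.9909, p = 0.000000, reject H0 at alpha = 0.1.


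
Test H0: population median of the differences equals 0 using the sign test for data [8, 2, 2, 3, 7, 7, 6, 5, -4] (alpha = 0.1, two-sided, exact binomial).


Step 1: Discard zero differences. Original n = 9; n_eff = number of nonzero differences = 9.
Nonzero differences (with sign): +8, +2, +2, +3, +7, +7, +6, +5, -4
Step 2: Count signs: positive = 8, negative = 1.
Step 3: Under H0: P(positive) = 0.5, so the number of positives S ~ Bin(9, 0.5).
Step 4: Two-sided exact p-value = sum of Bin(9,0.5) probabilities at or below the observed probability = 0.039062.
Step 5: alpha = 0.1. reject H0.

n_eff = 9, pos = 8, neg = 1, p = 0.039062, reject H0.


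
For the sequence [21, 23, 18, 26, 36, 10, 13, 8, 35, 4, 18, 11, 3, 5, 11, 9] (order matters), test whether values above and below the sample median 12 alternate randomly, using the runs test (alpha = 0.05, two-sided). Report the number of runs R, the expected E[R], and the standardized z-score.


Step 1: Compute median = 12; label A = above, B = below.
Labels in order: AAAAABABABABBBBB  (n_A = 8, n_B = 8)
Step 2: Count runs R = 8.
Step 3: Under H0 (random ordering), E[R] = 2*n_A*n_B/(n_A+n_B) + 1 = 2*8*8/16 + 1 = 9.0000.
        Var[R] = 2*n_A*n_B*(2*n_A*n_B - n_A - n_B) / ((n_A+n_B)^2 * (n_A+n_B-1)) = 14336/3840 = 3.7333.
        SD[R] = 1.9322.
Step 4: Continuity-corrected z = (R + 0.5 - E[R]) / SD[R] = (8 + 0.5 - 9.0000) / 1.9322 = -0.2588.
Step 5: Two-sided p-value via normal approximation = 2*(1 - Phi(|z|)) = 0.795809.
Step 6: alpha = 0.05. fail to reject H0.

R = 8, z = -0.2588, p = 0.795809, fail to reject H0.


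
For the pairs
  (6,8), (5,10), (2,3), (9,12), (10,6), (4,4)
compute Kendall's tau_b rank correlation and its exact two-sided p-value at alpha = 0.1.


Step 1: Enumerate the 15 unordered pairs (i,j) with i<j and classify each by sign(x_j-x_i) * sign(y_j-y_i).
  (1,2):dx=-1,dy=+2->D; (1,3):dx=-4,dy=-5->C; (1,4):dx=+3,dy=+4->C; (1,5):dx=+4,dy=-2->D
  (1,6):dx=-2,dy=-4->C; (2,3):dx=-3,dy=-7->C; (2,4):dx=+4,dy=+2->C; (2,5):dx=+5,dy=-4->D
  (2,6):dx=-1,dy=-6->C; (3,4):dx=+7,dy=+9->C; (3,5):dx=+8,dy=+3->C; (3,6):dx=+2,dy=+1->C
  (4,5):dx=+1,dy=-6->D; (4,6):dx=-5,dy=-8->C; (5,6):dx=-6,dy=-2->C
Step 2: C = 11, D = 4, total pairs = 15.
Step 3: tau = (C - D)/(n(n-1)/2) = (11 - 4)/15 = 0.466667.
Step 4: Exact two-sided p-value (enumerate n! = 720 permutations of y under H0): p = 0.272222.
Step 5: alpha = 0.1. fail to reject H0.

tau_b = 0.4667 (C=11, D=4), p = 0.272222, fail to reject H0.


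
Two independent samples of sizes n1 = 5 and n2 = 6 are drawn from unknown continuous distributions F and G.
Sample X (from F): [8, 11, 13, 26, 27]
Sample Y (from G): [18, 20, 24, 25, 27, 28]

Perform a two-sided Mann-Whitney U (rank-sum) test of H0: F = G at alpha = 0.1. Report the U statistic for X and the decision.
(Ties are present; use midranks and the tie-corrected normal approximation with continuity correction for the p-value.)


Step 1: Combine and sort all 11 observations; assign midranks.
sorted (value, group): (8,X), (11,X), (13,X), (18,Y), (20,Y), (24,Y), (25,Y), (26,X), (27,X), (27,Y), (28,Y)
ranks: 8->1, 11->2, 13->3, 18->4, 20->5, 24->6, 25->7, 26->8, 27->9.5, 27->9.5, 28->11
Step 2: Rank sum for X: R1 = 1 + 2 + 3 + 8 + 9.5 = 23.5.
Step 3: U_X = R1 - n1(n1+1)/2 = 23.5 - 5*6/2 = 23.5 - 15 = 8.5.
       U_Y = n1*n2 - U_X = 30 - 8.5 = 21.5.
Step 4: Ties are present, so use the tie-corrected normal approximation (with continuity correction) for the p-value.
Step 5: p-value = 0.272229; compare to alpha = 0.1. fail to reject H0.

U_X = 8.5, p = 0.272229, fail to reject H0 at alpha = 0.1.


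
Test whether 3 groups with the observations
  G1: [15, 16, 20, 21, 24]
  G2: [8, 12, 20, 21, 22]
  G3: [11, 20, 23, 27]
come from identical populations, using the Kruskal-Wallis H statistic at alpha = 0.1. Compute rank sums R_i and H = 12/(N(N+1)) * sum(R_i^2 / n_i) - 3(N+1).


Step 1: Combine all N = 14 observations and assign midranks.
sorted (value, group, rank): (8,G2,1), (11,G3,2), (12,G2,3), (15,G1,4), (16,G1,5), (20,G1,7), (20,G2,7), (20,G3,7), (21,G1,9.5), (21,G2,9.5), (22,G2,11), (23,G3,12), (24,G1,13), (27,G3,14)
Step 2: Sum ranks within each group.
R_1 = 38.5 (n_1 = 5)
R_2 = 31.5 (n_2 = 5)
R_3 = 35 (n_3 = 4)
Step 3: H = 12/(N(N+1)) * sum(R_i^2/n_i) - 3(N+1)
     = 12/(14*15) * (38.5^2/5 + 31.5^2/5 + 35^2/4) - 3*15
     = 0.057143 * 801.15 - 45
     = 0.780000.
Step 4: Ties present; correction factor C = 1 - 30/(14^3 - 14) = 0.989011. Corrected H = 0.780000 / 0.989011 = 0.788667.
Step 5: Under H0, H ~ chi^2(2); p-value = 0.674129.
Step 6: alpha = 0.1. fail to reject H0.

H = 0.7887, df = 2, p = 0.674129, fail to reject H0.


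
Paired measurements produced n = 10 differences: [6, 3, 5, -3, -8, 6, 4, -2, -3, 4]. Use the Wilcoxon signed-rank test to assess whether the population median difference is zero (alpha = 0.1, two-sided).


Step 1: Drop any zero differences (none here) and take |d_i|.
|d| = [6, 3, 5, 3, 8, 6, 4, 2, 3, 4]
Step 2: Midrank |d_i| (ties get averaged ranks).
ranks: |6|->8.5, |3|->3, |5|->7, |3|->3, |8|->10, |6|->8.5, |4|->5.5, |2|->1, |3|->3, |4|->5.5
Step 3: Attach original signs; sum ranks with positive sign and with negative sign.
W+ = 8.5 + 3 + 7 + 8.5 + 5.5 + 5.5 = 38
W- = 3 + 10 + 1 + 3 = 17
(Check: W+ + W- = 55 should equal n(n+1)/2 = 55.)
Step 4: Test statistic W = min(W+, W-) = 17.
Step 5: Ties in |d|, so use the tie-corrected normal approximation.
        E[W] = n(n+1)/4 = 10*11/4 = 27.5.
        Tie groups: |d|=3 (t=3), |d|=4 (t=2), |d|=6 (t=2); sum(t^3 - t) = 36.
        Var[W] = n(n+1)(2n+1)/24 - sum(t^3-t)/48 = 2310/24 - 36/48 = 95.5.
        z = (W - E[W]) / sqrt(Var[W]) = (17 - 27.5) / 9.7724 = -1.0745.
        Two-sided p = 2*Phi(z) = 0.282619.
Step 6: alpha = 0.1. fail to reject H0.

W+ = 38, W- = 17, W = min = 17, p = 0.282619, fail to reject H0.


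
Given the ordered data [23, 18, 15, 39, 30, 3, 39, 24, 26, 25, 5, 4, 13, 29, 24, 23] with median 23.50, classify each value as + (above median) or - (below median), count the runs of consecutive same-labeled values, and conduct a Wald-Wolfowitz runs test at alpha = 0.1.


Step 1: Compute median = 23.50; label A = above, B = below.
Labels in order: BBBAABAAAABBBAAB  (n_A = 8, n_B = 8)
Step 2: Count runs R = 7.
Step 3: Under H0 (random ordering), E[R] = 2*n_A*n_B/(n_A+n_B) + 1 = 2*8*8/16 + 1 = 9.0000.
        Var[R] = 2*n_A*n_B*(2*n_A*n_B - n_A - n_B) / ((n_A+n_B)^2 * (n_A+n_B-1)) = 14336/3840 = 3.7333.
        SD[R] = 1.9322.
Step 4: Continuity-corrected z = (R + 0.5 - E[R]) / SD[R] = (7 + 0.5 - 9.0000) / 1.9322 = -0.7763.
Step 5: Two-sided p-value via normal approximation = 2*(1 - Phi(|z|)) = 0.437558.
Step 6: alpha = 0.1. fail to reject H0.

R = 7, z = -0.7763, p = 0.437558, fail to reject H0.


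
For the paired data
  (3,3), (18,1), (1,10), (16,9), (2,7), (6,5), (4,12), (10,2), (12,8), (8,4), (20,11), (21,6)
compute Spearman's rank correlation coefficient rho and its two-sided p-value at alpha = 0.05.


Step 1: Rank x and y separately (midranks; no ties here).
rank(x): 3->3, 18->10, 1->1, 16->9, 2->2, 6->5, 4->4, 10->7, 12->8, 8->6, 20->11, 21->12
rank(y): 3->3, 1->1, 10->10, 9->9, 7->7, 5->5, 12->12, 2->2, 8->8, 4->4, 11->11, 6->6
Step 2: d_i = R_x(i) - R_y(i); compute d_i^2.
  (3-3)^2=0, (10-1)^2=81, (1-10)^2=81, (9-9)^2=0, (2-7)^2=25, (5-5)^2=0, (4-12)^2=64, (7-2)^2=25, (8-8)^2=0, (6-4)^2=4, (11-11)^2=0, (12-6)^2=36
sum(d^2) = 316.
Step 3: rho = 1 - 6*316 / (12*(12^2 - 1)) = 1 - 1896/1716 = -0.104895.
Step 4: Under H0, t = rho * sqrt((n-2)/(1-rho^2)) = -0.3335 ~ t(10).
Step 5: Two-sided p-value from the t-distribution with 10 df = 0.745609.
Step 6: alpha = 0.05. fail to reject H0.

rho = -0.1049, p = 0.745609, fail to reject H0 at alpha = 0.05.


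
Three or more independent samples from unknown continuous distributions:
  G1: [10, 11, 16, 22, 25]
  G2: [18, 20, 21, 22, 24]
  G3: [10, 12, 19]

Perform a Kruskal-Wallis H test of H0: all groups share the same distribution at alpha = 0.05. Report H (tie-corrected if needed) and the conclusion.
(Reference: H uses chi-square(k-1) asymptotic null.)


Step 1: Combine all N = 13 observations and assign midranks.
sorted (value, group, rank): (10,G1,1.5), (10,G3,1.5), (11,G1,3), (12,G3,4), (16,G1,5), (18,G2,6), (19,G3,7), (20,G2,8), (21,G2,9), (22,G1,10.5), (22,G2,10.5), (24,G2,12), (25,G1,13)
Step 2: Sum ranks within each group.
R_1 = 33 (n_1 = 5)
R_2 = 45.5 (n_2 = 5)
R_3 = 12.5 (n_3 = 3)
Step 3: H = 12/(N(N+1)) * sum(R_i^2/n_i) - 3(N+1)
     = 12/(13*14) * (33^2/5 + 45.5^2/5 + 12.5^2/3) - 3*14
     = 0.065934 * 683.933 - 42
     = 3.094505.
Step 4: Ties present; correction factor C = 1 - 12/(13^3 - 13) = 0.994505. Corrected H = 3.094505 / 0.994505 = 3.111602.
Step 5: Under H0, H ~ chi^2(2); p-value = 0.211020.
Step 6: alpha = 0.05. fail to reject H0.

H = 3.1116, df = 2, p = 0.211020, fail to reject H0.


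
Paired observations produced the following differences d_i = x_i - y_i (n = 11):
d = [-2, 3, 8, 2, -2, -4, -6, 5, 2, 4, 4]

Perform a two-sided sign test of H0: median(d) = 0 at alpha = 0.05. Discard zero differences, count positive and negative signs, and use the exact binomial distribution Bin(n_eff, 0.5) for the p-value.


Step 1: Discard zero differences. Original n = 11; n_eff = number of nonzero differences = 11.
Nonzero differences (with sign): -2, +3, +8, +2, -2, -4, -6, +5, +2, +4, +4
Step 2: Count signs: positive = 7, negative = 4.
Step 3: Under H0: P(positive) = 0.5, so the number of positives S ~ Bin(11, 0.5).
Step 4: Two-sided exact p-value = sum of Bin(11,0.5) probabilities at or below the observed probability = 0.548828.
Step 5: alpha = 0.05. fail to reject H0.

n_eff = 11, pos = 7, neg = 4, p = 0.548828, fail to reject H0.


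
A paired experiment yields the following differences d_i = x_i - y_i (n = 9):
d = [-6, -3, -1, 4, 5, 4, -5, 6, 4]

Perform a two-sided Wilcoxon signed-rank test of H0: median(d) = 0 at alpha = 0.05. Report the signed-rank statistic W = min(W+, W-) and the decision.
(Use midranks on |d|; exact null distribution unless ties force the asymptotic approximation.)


Step 1: Drop any zero differences (none here) and take |d_i|.
|d| = [6, 3, 1, 4, 5, 4, 5, 6, 4]
Step 2: Midrank |d_i| (ties get averaged ranks).
ranks: |6|->8.5, |3|->2, |1|->1, |4|->4, |5|->6.5, |4|->4, |5|->6.5, |6|->8.5, |4|->4
Step 3: Attach original signs; sum ranks with positive sign and with negative sign.
W+ = 4 + 6.5 + 4 + 8.5 + 4 = 27
W- = 8.5 + 2 + 1 + 6.5 = 18
(Check: W+ + W- = 45 should equal n(n+1)/2 = 45.)
Step 4: Test statistic W = min(W+, W-) = 18.
Step 5: Ties in |d|, so use the tie-corrected normal approximation.
        E[W] = n(n+1)/4 = 9*10/4 = 22.5.
        Tie groups: |d|=4 (t=3), |d|=5 (t=2), |d|=6 (t=2); sum(t^3 - t) = 36.
        Var[W] = n(n+1)(2n+1)/24 - sum(t^3-t)/48 = 1710/24 - 36/48 = 70.5.
        z = (W - E[W]) / sqrt(Var[W]) = (18 - 22.5) / 8.3964 = -0.5359.
        Two-sided p = 2*Phi(z) = 0.591998.
Step 6: alpha = 0.05. fail to reject H0.

W+ = 27, W- = 18, W = min = 18, p = 0.591998, fail to reject H0.


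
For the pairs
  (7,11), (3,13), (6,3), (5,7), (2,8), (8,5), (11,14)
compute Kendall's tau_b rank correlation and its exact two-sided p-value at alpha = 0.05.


Step 1: Enumerate the 21 unordered pairs (i,j) with i<j and classify each by sign(x_j-x_i) * sign(y_j-y_i).
  (1,2):dx=-4,dy=+2->D; (1,3):dx=-1,dy=-8->C; (1,4):dx=-2,dy=-4->C; (1,5):dx=-5,dy=-3->C
  (1,6):dx=+1,dy=-6->D; (1,7):dx=+4,dy=+3->C; (2,3):dx=+3,dy=-10->D; (2,4):dx=+2,dy=-6->D
  (2,5):dx=-1,dy=-5->C; (2,6):dx=+5,dy=-8->D; (2,7):dx=+8,dy=+1->C; (3,4):dx=-1,dy=+4->D
  (3,5):dx=-4,dy=+5->D; (3,6):dx=+2,dy=+2->C; (3,7):dx=+5,dy=+11->C; (4,5):dx=-3,dy=+1->D
  (4,6):dx=+3,dy=-2->D; (4,7):dx=+6,dy=+7->C; (5,6):dx=+6,dy=-3->D; (5,7):dx=+9,dy=+6->C
  (6,7):dx=+3,dy=+9->C
Step 2: C = 11, D = 10, total pairs = 21.
Step 3: tau = (C - D)/(n(n-1)/2) = (11 - 10)/21 = 0.047619.
Step 4: Exact two-sided p-value (enumerate n! = 5040 permutations of y under H0): p = 1.000000.
Step 5: alpha = 0.05. fail to reject H0.

tau_b = 0.0476 (C=11, D=10), p = 1.000000, fail to reject H0.


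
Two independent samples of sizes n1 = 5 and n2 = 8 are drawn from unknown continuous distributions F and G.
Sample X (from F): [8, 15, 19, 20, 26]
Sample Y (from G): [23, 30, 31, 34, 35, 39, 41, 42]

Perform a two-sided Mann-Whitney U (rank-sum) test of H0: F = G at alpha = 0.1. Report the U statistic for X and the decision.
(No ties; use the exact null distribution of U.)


Step 1: Combine and sort all 13 observations; assign midranks.
sorted (value, group): (8,X), (15,X), (19,X), (20,X), (23,Y), (26,X), (30,Y), (31,Y), (34,Y), (35,Y), (39,Y), (41,Y), (42,Y)
ranks: 8->1, 15->2, 19->3, 20->4, 23->5, 26->6, 30->7, 31->8, 34->9, 35->10, 39->11, 41->12, 42->13
Step 2: Rank sum for X: R1 = 1 + 2 + 3 + 4 + 6 = 16.
Step 3: U_X = R1 - n1(n1+1)/2 = 16 - 5*6/2 = 16 - 15 = 1.
       U_Y = n1*n2 - U_X = 40 - 1 = 39.
Step 4: No ties, so the exact null distribution of U (based on enumerating the C(13,5) = 1287 equally likely rank assignments) gives the two-sided p-value.
Step 5: p-value = 0.003108; compare to alpha = 0.1. reject H0.

U_X = 1, p = 0.003108, reject H0 at alpha = 0.1.


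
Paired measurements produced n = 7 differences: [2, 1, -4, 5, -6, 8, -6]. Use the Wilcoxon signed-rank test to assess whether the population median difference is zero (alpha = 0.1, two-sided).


Step 1: Drop any zero differences (none here) and take |d_i|.
|d| = [2, 1, 4, 5, 6, 8, 6]
Step 2: Midrank |d_i| (ties get averaged ranks).
ranks: |2|->2, |1|->1, |4|->3, |5|->4, |6|->5.5, |8|->7, |6|->5.5
Step 3: Attach original signs; sum ranks with positive sign and with negative sign.
W+ = 2 + 1 + 4 + 7 = 14
W- = 3 + 5.5 + 5.5 = 14
(Check: W+ + W- = 28 should equal n(n+1)/2 = 28.)
Step 4: Test statistic W = min(W+, W-) = 14.
Step 5: Ties in |d|, so use the tie-corrected normal approximation.
        E[W] = n(n+1)/4 = 7*8/4 = 14.
        Tie groups: |d|=6 (t=2); sum(t^3 - t) = 6.
        Var[W] = n(n+1)(2n+1)/24 - sum(t^3-t)/48 = 840/24 - 6/48 = 34.875.
        z = (W - E[W]) / sqrt(Var[W]) = (14 - 14) / 5.9055 = 0.0000.
        Two-sided p = 2*Phi(z) = 1.000000.
Step 6: alpha = 0.1. fail to reject H0.

W+ = 14, W- = 14, W = min = 14, p = 1.000000, fail to reject H0.


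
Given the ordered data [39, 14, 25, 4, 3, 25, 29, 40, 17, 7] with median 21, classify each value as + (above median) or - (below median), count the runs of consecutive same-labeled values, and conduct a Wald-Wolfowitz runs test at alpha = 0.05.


Step 1: Compute median = 21; label A = above, B = below.
Labels in order: ABABBAAABB  (n_A = 5, n_B = 5)
Step 2: Count runs R = 6.
Step 3: Under H0 (random ordering), E[R] = 2*n_A*n_B/(n_A+n_B) + 1 = 2*5*5/10 + 1 = 6.0000.
        Var[R] = 2*n_A*n_B*(2*n_A*n_B - n_A - n_B) / ((n_A+n_B)^2 * (n_A+n_B-1)) = 2000/900 = 2.2222.
        SD[R] = 1.4907.
Step 4: R = E[R], so z = 0 with no continuity correction.
Step 5: Two-sided p-value via normal approximation = 2*(1 - Phi(|z|)) = 1.000000.
Step 6: alpha = 0.05. fail to reject H0.

R = 6, z = 0.0000, p = 1.000000, fail to reject H0.


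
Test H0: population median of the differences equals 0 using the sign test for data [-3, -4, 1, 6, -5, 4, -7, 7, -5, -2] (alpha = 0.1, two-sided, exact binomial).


Step 1: Discard zero differences. Original n = 10; n_eff = number of nonzero differences = 10.
Nonzero differences (with sign): -3, -4, +1, +6, -5, +4, -7, +7, -5, -2
Step 2: Count signs: positive = 4, negative = 6.
Step 3: Under H0: P(positive) = 0.5, so the number of positives S ~ Bin(10, 0.5).
Step 4: Two-sided exact p-value = sum of Bin(10,0.5) probabilities at or below the observed probability = 0.753906.
Step 5: alpha = 0.1. fail to reject H0.

n_eff = 10, pos = 4, neg = 6, p = 0.753906, fail to reject H0.


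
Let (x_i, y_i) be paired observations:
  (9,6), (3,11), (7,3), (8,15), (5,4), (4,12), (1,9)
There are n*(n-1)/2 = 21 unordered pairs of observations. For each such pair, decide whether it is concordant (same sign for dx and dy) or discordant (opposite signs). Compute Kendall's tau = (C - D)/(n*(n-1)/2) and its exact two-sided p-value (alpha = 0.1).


Step 1: Enumerate the 21 unordered pairs (i,j) with i<j and classify each by sign(x_j-x_i) * sign(y_j-y_i).
  (1,2):dx=-6,dy=+5->D; (1,3):dx=-2,dy=-3->C; (1,4):dx=-1,dy=+9->D; (1,5):dx=-4,dy=-2->C
  (1,6):dx=-5,dy=+6->D; (1,7):dx=-8,dy=+3->D; (2,3):dx=+4,dy=-8->D; (2,4):dx=+5,dy=+4->C
  (2,5):dx=+2,dy=-7->D; (2,6):dx=+1,dy=+1->C; (2,7):dx=-2,dy=-2->C; (3,4):dx=+1,dy=+12->C
  (3,5):dx=-2,dy=+1->D; (3,6):dx=-3,dy=+9->D; (3,7):dx=-6,dy=+6->D; (4,5):dx=-3,dy=-11->C
  (4,6):dx=-4,dy=-3->C; (4,7):dx=-7,dy=-6->C; (5,6):dx=-1,dy=+8->D; (5,7):dx=-4,dy=+5->D
  (6,7):dx=-3,dy=-3->C
Step 2: C = 10, D = 11, total pairs = 21.
Step 3: tau = (C - D)/(n(n-1)/2) = (10 - 11)/21 = -0.047619.
Step 4: Exact two-sided p-value (enumerate n! = 5040 permutations of y under H0): p = 1.000000.
Step 5: alpha = 0.1. fail to reject H0.

tau_b = -0.0476 (C=10, D=11), p = 1.000000, fail to reject H0.


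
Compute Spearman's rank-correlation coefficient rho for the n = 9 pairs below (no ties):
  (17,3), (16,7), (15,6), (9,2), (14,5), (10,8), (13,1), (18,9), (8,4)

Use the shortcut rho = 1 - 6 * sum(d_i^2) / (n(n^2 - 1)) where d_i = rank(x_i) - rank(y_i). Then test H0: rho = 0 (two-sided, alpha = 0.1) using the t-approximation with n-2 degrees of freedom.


Step 1: Rank x and y separately (midranks; no ties here).
rank(x): 17->8, 16->7, 15->6, 9->2, 14->5, 10->3, 13->4, 18->9, 8->1
rank(y): 3->3, 7->7, 6->6, 2->2, 5->5, 8->8, 1->1, 9->9, 4->4
Step 2: d_i = R_x(i) - R_y(i); compute d_i^2.
  (8-3)^2=25, (7-7)^2=0, (6-6)^2=0, (2-2)^2=0, (5-5)^2=0, (3-8)^2=25, (4-1)^2=9, (9-9)^2=0, (1-4)^2=9
sum(d^2) = 68.
Step 3: rho = 1 - 6*68 / (9*(9^2 - 1)) = 1 - 408/720 = 0.433333.
Step 4: Under H0, t = rho * sqrt((n-2)/(1-rho^2)) = 1.2721 ~ t(7).
Step 5: Two-sided p-value from the t-distribution with 7 df = 0.243952.
Step 6: alpha = 0.1. fail to reject H0.

rho = 0.4333, p = 0.243952, fail to reject H0 at alpha = 0.1.


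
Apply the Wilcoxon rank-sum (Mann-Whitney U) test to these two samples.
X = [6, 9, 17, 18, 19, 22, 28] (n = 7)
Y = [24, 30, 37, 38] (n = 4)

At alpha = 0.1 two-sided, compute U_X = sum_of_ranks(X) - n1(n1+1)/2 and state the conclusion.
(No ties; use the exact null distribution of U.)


Step 1: Combine and sort all 11 observations; assign midranks.
sorted (value, group): (6,X), (9,X), (17,X), (18,X), (19,X), (22,X), (24,Y), (28,X), (30,Y), (37,Y), (38,Y)
ranks: 6->1, 9->2, 17->3, 18->4, 19->5, 22->6, 24->7, 28->8, 30->9, 37->10, 38->11
Step 2: Rank sum for X: R1 = 1 + 2 + 3 + 4 + 5 + 6 + 8 = 29.
Step 3: U_X = R1 - n1(n1+1)/2 = 29 - 7*8/2 = 29 - 28 = 1.
       U_Y = n1*n2 - U_X = 28 - 1 = 27.
Step 4: No ties, so the exact null distribution of U (based on enumerating the C(11,7) = 330 equally likely rank assignments) gives the two-sided p-value.
Step 5: p-value = 0.012121; compare to alpha = 0.1. reject H0.

U_X = 1, p = 0.012121, reject H0 at alpha = 0.1.


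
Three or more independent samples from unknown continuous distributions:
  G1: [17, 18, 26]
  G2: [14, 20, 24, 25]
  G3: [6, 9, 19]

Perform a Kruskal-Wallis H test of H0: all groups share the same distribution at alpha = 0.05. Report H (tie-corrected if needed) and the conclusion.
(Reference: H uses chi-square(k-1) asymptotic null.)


Step 1: Combine all N = 10 observations and assign midranks.
sorted (value, group, rank): (6,G3,1), (9,G3,2), (14,G2,3), (17,G1,4), (18,G1,5), (19,G3,6), (20,G2,7), (24,G2,8), (25,G2,9), (26,G1,10)
Step 2: Sum ranks within each group.
R_1 = 19 (n_1 = 3)
R_2 = 27 (n_2 = 4)
R_3 = 9 (n_3 = 3)
Step 3: H = 12/(N(N+1)) * sum(R_i^2/n_i) - 3(N+1)
     = 12/(10*11) * (19^2/3 + 27^2/4 + 9^2/3) - 3*11
     = 0.109091 * 329.583 - 33
     = 2.954545.
Step 4: No ties, so H is used without correction.
Step 5: Under H0, H ~ chi^2(2); p-value = 0.228259.
Step 6: alpha = 0.05. fail to reject H0.

H = 2.9545, df = 2, p = 0.228259, fail to reject H0.


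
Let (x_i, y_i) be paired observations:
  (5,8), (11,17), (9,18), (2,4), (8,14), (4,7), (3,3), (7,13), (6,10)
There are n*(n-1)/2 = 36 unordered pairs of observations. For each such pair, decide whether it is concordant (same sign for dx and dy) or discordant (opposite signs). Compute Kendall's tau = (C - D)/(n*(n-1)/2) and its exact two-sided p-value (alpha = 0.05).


Step 1: Enumerate the 36 unordered pairs (i,j) with i<j and classify each by sign(x_j-x_i) * sign(y_j-y_i).
  (1,2):dx=+6,dy=+9->C; (1,3):dx=+4,dy=+10->C; (1,4):dx=-3,dy=-4->C; (1,5):dx=+3,dy=+6->C
  (1,6):dx=-1,dy=-1->C; (1,7):dx=-2,dy=-5->C; (1,8):dx=+2,dy=+5->C; (1,9):dx=+1,dy=+2->C
  (2,3):dx=-2,dy=+1->D; (2,4):dx=-9,dy=-13->C; (2,5):dx=-3,dy=-3->C; (2,6):dx=-7,dy=-10->C
  (2,7):dx=-8,dy=-14->C; (2,8):dx=-4,dy=-4->C; (2,9):dx=-5,dy=-7->C; (3,4):dx=-7,dy=-14->C
  (3,5):dx=-1,dy=-4->C; (3,6):dx=-5,dy=-11->C; (3,7):dx=-6,dy=-15->C; (3,8):dx=-2,dy=-5->C
  (3,9):dx=-3,dy=-8->C; (4,5):dx=+6,dy=+10->C; (4,6):dx=+2,dy=+3->C; (4,7):dx=+1,dy=-1->D
  (4,8):dx=+5,dy=+9->C; (4,9):dx=+4,dy=+6->C; (5,6):dx=-4,dy=-7->C; (5,7):dx=-5,dy=-11->C
  (5,8):dx=-1,dy=-1->C; (5,9):dx=-2,dy=-4->C; (6,7):dx=-1,dy=-4->C; (6,8):dx=+3,dy=+6->C
  (6,9):dx=+2,dy=+3->C; (7,8):dx=+4,dy=+10->C; (7,9):dx=+3,dy=+7->C; (8,9):dx=-1,dy=-3->C
Step 2: C = 34, D = 2, total pairs = 36.
Step 3: tau = (C - D)/(n(n-1)/2) = (34 - 2)/36 = 0.888889.
Step 4: Exact two-sided p-value (enumerate n! = 362880 permutations of y under H0): p = 0.000243.
Step 5: alpha = 0.05. reject H0.

tau_b = 0.8889 (C=34, D=2), p = 0.000243, reject H0.
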